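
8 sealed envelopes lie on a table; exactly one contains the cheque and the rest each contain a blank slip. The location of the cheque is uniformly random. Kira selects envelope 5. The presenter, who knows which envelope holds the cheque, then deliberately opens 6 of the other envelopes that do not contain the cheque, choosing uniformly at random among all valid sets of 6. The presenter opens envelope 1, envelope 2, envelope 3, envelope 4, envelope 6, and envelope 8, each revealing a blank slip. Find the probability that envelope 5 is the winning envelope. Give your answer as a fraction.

1/8

Condition on the true location of the cheque.
If it is in any of envelopes 1, 2, 3, 4, 6, and 8 (prior 1/8 each): that envelope was opened and seen not to hold the prize — ruled out; weight (1/8)·0 = 0 each.
If it is in envelope 5 (prior 1/8): the presenter has 7 equally likely choices, so probability 1/7; weight (1/8)·(1/7) = 1/56.
If it is in envelope 7 (prior 1/8): the presenter has no choice, probability 1; weight (1/8)·1 = 1/8.
The weights sum to 1/7.
So P(the cheque in envelope 5 | the presenter opened envelope 1, envelope 2, envelope 3, envelope 4, envelope 6, and envelope 8) = (1/56) / (1/7) = 1/8.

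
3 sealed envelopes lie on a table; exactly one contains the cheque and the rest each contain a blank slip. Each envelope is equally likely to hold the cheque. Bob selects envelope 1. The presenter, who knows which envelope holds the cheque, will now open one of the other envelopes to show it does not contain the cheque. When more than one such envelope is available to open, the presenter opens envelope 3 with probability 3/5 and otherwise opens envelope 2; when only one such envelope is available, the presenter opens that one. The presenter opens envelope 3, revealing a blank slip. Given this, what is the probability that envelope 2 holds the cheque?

5/8

Consider each possible location of the cheque in turn.
If it is in envelope 1 (prior 1/3): envelope 3 is available, opened with probability 3/5; weight (1/3)·(3/5) = 1/5.
If it is in envelope 2 (prior 1/3): only envelope 3 is available, probability 1; weight (1/3)·1 = 1/3.
If it is in envelope 3 (prior 1/3): the presenter opened envelope 3, so this case is ruled out; weight (1/3)·0 = 0.
The weights sum to 8/15.
So P(the cheque in envelope 2 | the presenter opened envelope 3) = (1/3) / (8/15) = 5/8.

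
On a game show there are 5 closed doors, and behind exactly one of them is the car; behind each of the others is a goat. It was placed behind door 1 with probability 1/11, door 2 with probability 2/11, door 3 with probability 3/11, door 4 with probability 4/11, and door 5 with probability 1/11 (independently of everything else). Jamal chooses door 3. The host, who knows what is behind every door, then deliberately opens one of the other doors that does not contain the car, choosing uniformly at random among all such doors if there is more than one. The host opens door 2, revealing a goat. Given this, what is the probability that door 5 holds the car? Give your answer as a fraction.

4/33

Apply Bayes' rule, conditioning on where the car actually is.
If it is behind either of doors 1 and 5 (prior 1/11 each): the host has 3 equally likely choices, so probability 1/3; weight (1/11)·(1/3) = 1/33 each.
If it is behind door 2 (prior 2/11): the host opened door 2, so this case is ruled out; weight (2/11)·0 = 0.
If it is behind door 3 (prior 3/11): the host has 4 equally likely choices, so probability 1/4; weight (3/11)·(1/4) = 3/44.
If it is behind door 4 (prior 4/11): the host has 3 equally likely choices, so probability 1/3; weight (4/11)·(1/3) = 4/33.
The weights sum to 1/4.
So P(the car behind door 5 | the host opened door 2) = (1/33) / (1/4) = 4/33.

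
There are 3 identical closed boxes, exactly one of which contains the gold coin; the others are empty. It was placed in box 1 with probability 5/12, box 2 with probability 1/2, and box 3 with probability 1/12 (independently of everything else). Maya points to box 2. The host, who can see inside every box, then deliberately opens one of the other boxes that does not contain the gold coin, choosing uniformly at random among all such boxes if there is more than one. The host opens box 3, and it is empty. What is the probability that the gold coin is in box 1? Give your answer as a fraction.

Consider each possible location of the gold coin in turn.
If it is in box 1 (prior 5/12): the host has no choice, probability 1; weight (5/12)·1 = 5/12.
If it is in box 2 (prior 1/2): the host has 2 equally likely choices, so probability 1/2; weight (1/2)·(1/2) = 1/4.
If it is in box 3 (prior 1/12): the host opened box 3, so this case is ruled out; weight (1/12)·0 = 0.
The weights sum to 2/3.
So P(the gold coin in box 1 | the host opened box 3) = (5/12) / (2/3) = 5/8.

5/8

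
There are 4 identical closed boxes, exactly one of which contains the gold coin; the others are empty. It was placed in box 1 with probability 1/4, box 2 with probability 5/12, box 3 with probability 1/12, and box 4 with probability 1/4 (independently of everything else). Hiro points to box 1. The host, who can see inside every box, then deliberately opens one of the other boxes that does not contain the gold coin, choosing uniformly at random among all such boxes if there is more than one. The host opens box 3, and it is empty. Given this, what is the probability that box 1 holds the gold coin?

Apply Bayes' rule, conditioning on where the gold coin actually is.
If it is in box 1 (prior 1/4): the host has 3 equally likely choices, so probability 1/3; weight (1/4)·(1/3) = 1/12.
If it is in box 2 (prior 5/12): the host has 2 equally likely choices, so probability 1/2; weight (5/12)·(1/2) = 5/24.
If it is in box 3 (prior 1/12): the host opened box 3, so this case is ruled out; weight (1/12)·0 = 0.
If it is in box 4 (prior 1/4): the host has 2 equally likely choices, so probability 1/2; weight (1/4)·(1/2) = 1/8.
The weights sum to 5/12.
So P(the gold coin in box 1 | the host opened box 3) = (1/12) / (5/12) = 1/5.

1/5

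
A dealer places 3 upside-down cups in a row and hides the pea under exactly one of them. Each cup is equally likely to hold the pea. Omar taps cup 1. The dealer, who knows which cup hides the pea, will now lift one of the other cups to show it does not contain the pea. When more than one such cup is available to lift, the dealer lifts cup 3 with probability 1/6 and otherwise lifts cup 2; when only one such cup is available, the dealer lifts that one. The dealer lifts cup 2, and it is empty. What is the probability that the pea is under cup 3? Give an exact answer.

Consider each possible location of the pea in turn.
If it is under cup 1 (prior 1/3): cup 3 is available but not opened, probability 5/6; weight (1/3)·(5/6) = 5/18.
If it is under cup 2 (prior 1/3): the dealer opened cup 2, so this case is ruled out; weight (1/3)·0 = 0.
If it is under cup 3 (prior 1/3): only cup 2 is available, probability 1; weight (1/3)·1 = 1/3.
The weights sum to 11/18.
So P(the pea under cup 3 | the dealer opened cup 2) = (1/3) / (11/18) = 6/11.

6/11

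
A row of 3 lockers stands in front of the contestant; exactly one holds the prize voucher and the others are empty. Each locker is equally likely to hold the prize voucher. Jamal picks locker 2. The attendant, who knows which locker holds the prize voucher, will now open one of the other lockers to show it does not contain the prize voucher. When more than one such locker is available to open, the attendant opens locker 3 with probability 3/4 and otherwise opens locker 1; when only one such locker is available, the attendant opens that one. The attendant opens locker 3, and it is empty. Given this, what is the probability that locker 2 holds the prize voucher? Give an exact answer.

Consider each possible location of the prize voucher in turn.
If it is in locker 1 (prior 1/3): only locker 3 is available, probability 1; weight (1/3)·1 = 1/3.
If it is in locker 2 (prior 1/3): locker 3 is available, opened with probability 3/4; weight (1/3)·(3/4) = 1/4.
If it is in locker 3 (prior 1/3): the attendant opened locker 3, so this case is ruled out; weight (1/3)·0 = 0.
The weights sum to 7/12.
So P(the prize voucher in locker 2 | the attendant opened locker 3) = (1/4) / (7/12) = 3/7.

3/7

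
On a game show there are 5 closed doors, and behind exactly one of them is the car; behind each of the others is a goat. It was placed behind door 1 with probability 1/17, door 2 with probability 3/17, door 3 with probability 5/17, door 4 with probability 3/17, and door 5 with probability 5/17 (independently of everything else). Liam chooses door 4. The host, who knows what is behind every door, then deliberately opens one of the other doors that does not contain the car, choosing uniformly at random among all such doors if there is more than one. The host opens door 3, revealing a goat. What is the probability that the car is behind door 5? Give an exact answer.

4/9

Apply Bayes' rule, conditioning on where the car actually is.
If it is behind door 1 (prior 1/17): the host has 3 equally likely choices, so probability 1/3; weight (1/17)·(1/3) = 1/51.
If it is behind door 2 (prior 3/17): the host has 3 equally likely choices, so probability 1/3; weight (3/17)·(1/3) = 1/17.
If it is behind door 3 (prior 5/17): the host opened door 3, so this case is ruled out; weight (5/17)·0 = 0.
If it is behind door 4 (prior 3/17): the host has 4 equally likely choices, so probability 1/4; weight (3/17)·(1/4) = 3/68.
If it is behind door 5 (prior 5/17): the host has 3 equally likely choices, so probability 1/3; weight (5/17)·(1/3) = 5/51.
The weights sum to 15/68.
So P(the car behind door 5 | the host opened door 3) = (5/51) / (15/68) = 4/9.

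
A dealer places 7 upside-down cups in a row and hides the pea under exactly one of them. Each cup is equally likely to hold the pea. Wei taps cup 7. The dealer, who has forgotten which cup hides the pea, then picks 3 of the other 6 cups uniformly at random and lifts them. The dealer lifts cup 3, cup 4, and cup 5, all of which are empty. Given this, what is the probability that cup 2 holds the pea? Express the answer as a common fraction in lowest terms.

1/4

Consider each possible location of the pea in turn.
If it is under any of cups 1, 2, 6, and 7 (prior 1/7 each): the dealer picks exactly this set with probability 1/20 regardless, and none is the prize; weight (1/7)·(1/20) = 1/140 each.
If it is under any of cups 3, 4, and 5 (prior 1/7 each): that cup was opened and seen not to hold the prize — ruled out; weight (1/7)·0 = 0 each.
The weights sum to 1/35.
So P(the pea under cup 2 | the dealer opened cup 3, cup 4, and cup 5) = (1/140) / (1/35) = 1/4.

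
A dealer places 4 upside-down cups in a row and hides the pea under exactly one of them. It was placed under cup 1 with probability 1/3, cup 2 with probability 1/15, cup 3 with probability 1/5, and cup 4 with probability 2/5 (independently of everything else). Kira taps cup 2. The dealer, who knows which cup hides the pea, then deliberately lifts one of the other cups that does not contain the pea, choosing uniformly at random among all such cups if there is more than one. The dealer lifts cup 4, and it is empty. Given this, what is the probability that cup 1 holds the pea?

Apply Bayes' rule, conditioning on where the pea actually is.
If it is under cup 1 (prior 1/3): the dealer has 2 equally likely choices, so probability 1/2; weight (1/3)·(1/2) = 1/6.
If it is under cup 2 (prior 1/15): the dealer has 3 equally likely choices, so probability 1/3; weight (1/15)·(1/3) = 1/45.
If it is under cup 3 (prior 1/5): the dealer has 2 equally likely choices, so probability 1/2; weight (1/5)·(1/2) = 1/10.
If it is under cup 4 (prior 2/5): the dealer opened cup 4, so this case is ruled out; weight (2/5)·0 = 0.
The weights sum to 13/45.
So P(the pea under cup 1 | the dealer opened cup 4) = (1/6) / (13/45) = 15/26.

15/26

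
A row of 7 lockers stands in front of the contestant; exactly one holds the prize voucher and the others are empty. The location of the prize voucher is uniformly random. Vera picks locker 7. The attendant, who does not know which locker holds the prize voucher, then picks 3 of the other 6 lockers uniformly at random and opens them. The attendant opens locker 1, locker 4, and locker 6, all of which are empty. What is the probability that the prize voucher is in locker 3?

1/4

Condition on the true location of the prize voucher.
If it is in any of lockers 1, 4, and 6 (prior 1/7 each): that locker was opened and seen not to hold the prize — ruled out; weight (1/7)·0 = 0 each.
If it is in any of lockers 2, 3, 5, and 7 (prior 1/7 each): the attendant picks exactly this set with probability 1/20 regardless, and none is the prize; weight (1/7)·(1/20) = 1/140 each.
The weights sum to 1/35.
So P(the prize voucher in locker 3 | the attendant opened locker 1, locker 4, and locker 6) = (1/140) / (1/35) = 1/4.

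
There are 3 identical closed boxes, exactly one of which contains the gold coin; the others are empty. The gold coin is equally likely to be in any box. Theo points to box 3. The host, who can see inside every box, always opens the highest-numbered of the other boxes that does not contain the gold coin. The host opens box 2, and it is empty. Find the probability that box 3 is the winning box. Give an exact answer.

1/2

Consider each possible location of the gold coin in turn.
If it is in either of boxes 1 and 3 (prior 1/3 each): box 2 is the highest-numbered option available, probability 1; weight (1/3)·1 = 1/3 each.
If it is in box 2 (prior 1/3): the host opened box 2, so this case is ruled out; weight (1/3)·0 = 0.
The weights sum to 2/3.
So P(the gold coin in box 3 | the host opened box 2) = (1/3) / (2/3) = 1/2.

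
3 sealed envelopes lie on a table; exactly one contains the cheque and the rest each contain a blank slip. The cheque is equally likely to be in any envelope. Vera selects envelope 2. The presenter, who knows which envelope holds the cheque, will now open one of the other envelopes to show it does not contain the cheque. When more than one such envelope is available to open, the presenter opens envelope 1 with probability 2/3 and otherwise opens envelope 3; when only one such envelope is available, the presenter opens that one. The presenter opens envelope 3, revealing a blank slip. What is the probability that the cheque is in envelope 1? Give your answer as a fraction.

Apply Bayes' rule, conditioning on where the cheque actually is.
If it is in envelope 1 (prior 1/3): only envelope 3 is available, probability 1; weight (1/3)·1 = 1/3.
If it is in envelope 2 (prior 1/3): envelope 1 is available but not opened, probability 1/3; weight (1/3)·(1/3) = 1/9.
If it is in envelope 3 (prior 1/3): the presenter opened envelope 3, so this case is ruled out; weight (1/3)·0 = 0.
The weights sum to 4/9.
So P(the cheque in envelope 1 | the presenter opened envelope 3) = (1/3) / (4/9) = 3/4.

3/4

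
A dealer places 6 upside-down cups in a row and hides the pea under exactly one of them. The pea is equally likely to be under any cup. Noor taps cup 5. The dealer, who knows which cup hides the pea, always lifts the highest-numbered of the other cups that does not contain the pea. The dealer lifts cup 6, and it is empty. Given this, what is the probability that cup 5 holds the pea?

1/5

Consider each possible location of the pea in turn.
If it is under any of cups 1, 2, 3, 4, and 5 (prior 1/6 each): cup 6 is the highest-numbered option available, probability 1; weight (1/6)·1 = 1/6 each.
If it is under cup 6 (prior 1/6): the dealer opened cup 6, so this case is ruled out; weight (1/6)·0 = 0.
The weights sum to 5/6.
So P(the pea under cup 5 | the dealer opened cup 6) = (1/6) / (5/6) = 1/5.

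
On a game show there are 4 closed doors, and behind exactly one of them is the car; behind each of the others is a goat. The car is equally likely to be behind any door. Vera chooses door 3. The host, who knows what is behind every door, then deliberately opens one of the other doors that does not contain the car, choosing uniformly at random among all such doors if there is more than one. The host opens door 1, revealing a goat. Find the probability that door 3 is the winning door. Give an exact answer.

Condition on the true location of the car.
If it is behind door 1 (prior 1/4): the host opened door 1, so this case is ruled out; weight (1/4)·0 = 0.
If it is behind either of doors 2 and 4 (prior 1/4 each): the host has 2 equally likely choices, so probability 1/2; weight (1/4)·(1/2) = 1/8 each.
If it is behind door 3 (prior 1/4): the host has 3 equally likely choices, so probability 1/3; weight (1/4)·(1/3) = 1/12.
The weights sum to 1/3.
So P(the car behind door 3 | the host opened door 1) = (1/12) / (1/3) = 1/4.

1/4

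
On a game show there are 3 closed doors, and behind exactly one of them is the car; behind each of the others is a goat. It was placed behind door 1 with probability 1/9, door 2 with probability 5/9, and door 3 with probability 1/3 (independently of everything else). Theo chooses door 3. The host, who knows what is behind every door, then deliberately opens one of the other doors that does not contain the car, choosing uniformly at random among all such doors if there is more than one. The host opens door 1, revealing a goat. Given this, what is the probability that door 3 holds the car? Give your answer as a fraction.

3/13

Apply Bayes' rule, conditioning on where the car actually is.
If it is behind door 1 (prior 1/9): the host opened door 1, so this case is ruled out; weight (1/9)·0 = 0.
If it is behind door 2 (prior 5/9): the host has no choice, probability 1; weight (5/9)·1 = 5/9.
If it is behind door 3 (prior 1/3): the host has 2 equally likely choices, so probability 1/2; weight (1/3)·(1/2) = 1/6.
The weights sum to 13/18.
So P(the car behind door 3 | the host opened door 1) = (1/6) / (13/18) = 3/13.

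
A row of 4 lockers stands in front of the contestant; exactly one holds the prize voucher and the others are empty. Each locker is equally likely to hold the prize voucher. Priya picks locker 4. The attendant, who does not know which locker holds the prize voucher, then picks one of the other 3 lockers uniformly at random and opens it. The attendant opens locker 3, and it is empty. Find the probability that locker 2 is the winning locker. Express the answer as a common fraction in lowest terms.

Apply Bayes' rule, conditioning on where the prize voucher actually is.
If it is in any of lockers 1, 2, and 4 (prior 1/4 each): the attendant picks locker 3 with probability 1/3 regardless, and it is not the prize; weight (1/4)·(1/3) = 1/12 each.
If it is in locker 3 (prior 1/4): the attendant opened locker 3, so this case is ruled out; weight (1/4)·0 = 0.
The weights sum to 1/4.
So P(the prize voucher in locker 2 | the attendant opened locker 3) = (1/12) / (1/4) = 1/3.

1/3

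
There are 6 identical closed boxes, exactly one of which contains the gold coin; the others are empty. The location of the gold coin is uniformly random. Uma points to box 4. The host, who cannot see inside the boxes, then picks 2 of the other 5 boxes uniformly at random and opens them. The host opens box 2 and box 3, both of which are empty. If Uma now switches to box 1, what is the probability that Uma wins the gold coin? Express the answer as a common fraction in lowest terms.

1/4

Condition on the true location of the gold coin.
If it is in any of boxes 1, 4, 5, and 6 (prior 1/6 each): the host picks exactly this set with probability 1/10 regardless, and none is the prize; weight (1/6)·(1/10) = 1/60 each.
If it is in either of boxes 2 and 3 (prior 1/6 each): that box was opened and seen not to hold the prize — ruled out; weight (1/6)·0 = 0 each.
The weights sum to 1/15.
So P(the gold coin in box 1 | the host opened box 2 and box 3) = (1/60) / (1/15) = 1/4.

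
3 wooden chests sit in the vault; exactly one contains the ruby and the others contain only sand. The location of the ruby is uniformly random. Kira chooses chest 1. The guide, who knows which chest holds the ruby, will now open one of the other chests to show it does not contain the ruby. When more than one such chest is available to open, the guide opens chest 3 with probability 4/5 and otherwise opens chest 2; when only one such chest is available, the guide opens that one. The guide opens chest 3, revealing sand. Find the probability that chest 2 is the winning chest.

Apply Bayes' rule, conditioning on where the ruby actually is.
If it is in chest 1 (prior 1/3): chest 3 is available, opened with probability 4/5; weight (1/3)·(4/5) = 4/15.
If it is in chest 2 (prior 1/3): only chest 3 is available, probability 1; weight (1/3)·1 = 1/3.
If it is in chest 3 (prior 1/3): the guide opened chest 3, so this case is ruled out; weight (1/3)·0 = 0.
The weights sum to 3/5.
So P(the ruby in chest 2 | the guide opened chest 3) = (1/3) / (3/5) = 5/9.

5/9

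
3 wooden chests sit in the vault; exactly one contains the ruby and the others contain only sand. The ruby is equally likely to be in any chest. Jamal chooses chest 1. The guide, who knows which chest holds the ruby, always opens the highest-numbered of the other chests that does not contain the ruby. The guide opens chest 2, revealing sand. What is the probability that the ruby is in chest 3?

1

Condition on the true location of the ruby.
If it is in chest 1 (prior 1/3): the guide would have opened chest 3 instead, probability 0; weight (1/3)·0 = 0.
If it is in chest 2 (prior 1/3): the guide opened chest 2, so this case is ruled out; weight (1/3)·0 = 0.
If it is in chest 3 (prior 1/3): chest 2 is the highest-numbered option available, probability 1; weight (1/3)·1 = 1/3.
The weights sum to 1/3.
So P(the ruby in chest 3 | the guide opened chest 2) = (1/3) / (1/3) = 1.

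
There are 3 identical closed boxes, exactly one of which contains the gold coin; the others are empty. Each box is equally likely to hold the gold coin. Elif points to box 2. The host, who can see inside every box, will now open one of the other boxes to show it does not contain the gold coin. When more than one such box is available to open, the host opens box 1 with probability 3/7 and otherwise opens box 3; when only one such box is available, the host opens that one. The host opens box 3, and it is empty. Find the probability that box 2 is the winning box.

Apply Bayes' rule, conditioning on where the gold coin actually is.
If it is in box 1 (prior 1/3): only box 3 is available, probability 1; weight (1/3)·1 = 1/3.
If it is in box 2 (prior 1/3): box 1 is available but not opened, probability 4/7; weight (1/3)·(4/7) = 4/21.
If it is in box 3 (prior 1/3): the host opened box 3, so this case is ruled out; weight (1/3)·0 = 0.
The weights sum to 11/21.
So P(the gold coin in box 2 | the host opened box 3) = (4/21) / (11/21) = 4/11.

4/11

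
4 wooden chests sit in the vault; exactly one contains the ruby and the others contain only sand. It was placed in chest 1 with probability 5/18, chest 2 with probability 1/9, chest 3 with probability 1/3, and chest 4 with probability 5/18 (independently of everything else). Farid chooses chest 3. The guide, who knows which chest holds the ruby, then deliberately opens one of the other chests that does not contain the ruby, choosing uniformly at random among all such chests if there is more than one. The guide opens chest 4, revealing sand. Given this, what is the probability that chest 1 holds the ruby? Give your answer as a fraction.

Condition on the true location of the ruby.
If it is in chest 1 (prior 5/18): the guide has 2 equally likely choices, so probability 1/2; weight (5/18)·(1/2) = 5/36.
If it is in chest 2 (prior 1/9): the guide has 2 equally likely choices, so probability 1/2; weight (1/9)·(1/2) = 1/18.
If it is in chest 3 (prior 1/3): the guide has 3 equally likely choices, so probability 1/3; weight (1/3)·(1/3) = 1/9.
If it is in chest 4 (prior 5/18): the guide opened chest 4, so this case is ruled out; weight (5/18)·0 = 0.
The weights sum to 11/36.
So P(the ruby in chest 1 | the guide opened chest 4) = (5/36) / (11/36) = 5/11.

5/11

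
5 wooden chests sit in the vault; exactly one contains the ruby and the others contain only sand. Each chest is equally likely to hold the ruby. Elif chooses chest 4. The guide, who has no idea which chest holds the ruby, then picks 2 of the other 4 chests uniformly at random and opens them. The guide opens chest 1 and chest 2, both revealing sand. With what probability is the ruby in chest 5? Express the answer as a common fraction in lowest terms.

Because the guide chose which chests to open without knowing where the ruby is, the choice is independent of the prize location. Learning that none of the 2 opened chests holds the ruby simply rules out those 2 locations and leaves the remaining 3 chests still equally likely by symmetry.
So P(the ruby in chest 5) = 1/3.

1/3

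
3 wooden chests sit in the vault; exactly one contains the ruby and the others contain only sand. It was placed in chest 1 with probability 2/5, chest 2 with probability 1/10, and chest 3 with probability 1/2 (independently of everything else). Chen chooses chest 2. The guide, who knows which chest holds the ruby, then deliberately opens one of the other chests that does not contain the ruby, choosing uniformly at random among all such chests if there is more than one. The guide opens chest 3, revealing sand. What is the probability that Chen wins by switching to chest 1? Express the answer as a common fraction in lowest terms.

Consider each possible location of the ruby in turn.
If it is in chest 1 (prior 2/5): the guide has no choice, probability 1; weight (2/5)·1 = 2/5.
If it is in chest 2 (prior 1/10): the guide has 2 equally likely choices, so probability 1/2; weight (1/10)·(1/2) = 1/20.
If it is in chest 3 (prior 1/2): the guide opened chest 3, so this case is ruled out; weight (1/2)·0 = 0.
The weights sum to 9/20.
So P(the ruby in chest 1 | the guide opened chest 3) = (2/5) / (9/20) = 8/9.

8/9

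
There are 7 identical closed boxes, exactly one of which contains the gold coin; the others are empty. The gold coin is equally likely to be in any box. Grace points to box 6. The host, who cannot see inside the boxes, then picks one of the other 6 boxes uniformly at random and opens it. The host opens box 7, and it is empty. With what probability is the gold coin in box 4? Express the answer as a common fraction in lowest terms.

Because the host chose which box to open without knowing where the gold coin is, the choice is independent of the prize location. Learning that box 7 does not hold the gold coin simply rules out that one location and leaves the remaining 6 boxes still equally likely by symmetry.
So P(the gold coin in box 4) = 1/6.

1/6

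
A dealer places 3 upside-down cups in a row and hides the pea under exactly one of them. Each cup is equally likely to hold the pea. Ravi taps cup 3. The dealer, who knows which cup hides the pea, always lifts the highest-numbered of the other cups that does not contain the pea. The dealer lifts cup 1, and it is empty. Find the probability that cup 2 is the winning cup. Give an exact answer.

1

Consider each possible location of the pea in turn.
If it is under cup 1 (prior 1/3): the dealer opened cup 1, so this case is ruled out; weight (1/3)·0 = 0.
If it is under cup 2 (prior 1/3): cup 1 is the highest-numbered option available, probability 1; weight (1/3)·1 = 1/3.
If it is under cup 3 (prior 1/3): the dealer would have opened cup 2 instead, probability 0; weight (1/3)·0 = 0.
The weights sum to 1/3.
So P(the pea under cup 2 | the dealer opened cup 1) = (1/3) / (1/3) = 1.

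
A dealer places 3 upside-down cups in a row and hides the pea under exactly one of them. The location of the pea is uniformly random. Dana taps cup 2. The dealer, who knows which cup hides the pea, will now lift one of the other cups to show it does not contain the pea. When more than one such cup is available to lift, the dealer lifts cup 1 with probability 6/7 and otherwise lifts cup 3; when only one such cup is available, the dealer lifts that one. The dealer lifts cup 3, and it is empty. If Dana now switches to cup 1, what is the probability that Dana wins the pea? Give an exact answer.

7/8

Condition on the true location of the pea.
If it is under cup 1 (prior 1/3): only cup 3 is available, probability 1; weight (1/3)·1 = 1/3.
If it is under cup 2 (prior 1/3): cup 1 is available but not opened, probability 1/7; weight (1/3)·(1/7) = 1/21.
If it is under cup 3 (prior 1/3): the dealer opened cup 3, so this case is ruled out; weight (1/3)·0 = 0.
The weights sum to 8/21.
So P(the pea under cup 1 | the dealer opened cup 3) = (1/3) / (8/21) = 7/8.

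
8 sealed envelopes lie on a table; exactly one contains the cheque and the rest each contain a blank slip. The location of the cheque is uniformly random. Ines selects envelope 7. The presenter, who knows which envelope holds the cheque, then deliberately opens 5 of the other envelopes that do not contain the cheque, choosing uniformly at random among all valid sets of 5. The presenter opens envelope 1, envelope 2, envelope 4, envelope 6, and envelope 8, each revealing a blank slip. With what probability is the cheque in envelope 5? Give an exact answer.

Condition on the true location of the cheque.
If it is in any of envelopes 1, 2, 4, 6, and 8 (prior 1/8 each): that envelope was opened and seen not to hold the prize — ruled out; weight (1/8)·0 = 0 each.
If it is in either of envelopes 3 and 5 (prior 1/8 each): the presenter has 6 equally likely choices, so probability 1/6; weight (1/8)·(1/6) = 1/48 each.
If it is in envelope 7 (prior 1/8): the presenter has 21 equally likely choices, so probability 1/21; weight (1/8)·(1/21) = 1/168.
The weights sum to 1/21.
So P(the cheque in envelope 5 | the presenter opened envelope 1, envelope 2, envelope 4, envelope 6, and envelope 8) = (1/48) / (1/21) = 7/16.

7/16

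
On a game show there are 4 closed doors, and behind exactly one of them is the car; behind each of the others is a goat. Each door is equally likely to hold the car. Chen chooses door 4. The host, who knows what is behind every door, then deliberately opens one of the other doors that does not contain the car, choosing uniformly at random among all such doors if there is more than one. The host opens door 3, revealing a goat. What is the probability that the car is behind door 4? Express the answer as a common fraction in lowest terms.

Consider each possible location of the car in turn.
If it is behind either of doors 1 and 2 (prior 1/4 each): the host has 2 equally likely choices, so probability 1/2; weight (1/4)·(1/2) = 1/8 each.
If it is behind door 3 (prior 1/4): the host opened door 3, so this case is ruled out; weight (1/4)·0 = 0.
If it is behind door 4 (prior 1/4): the host has 3 equally likely choices, so probability 1/3; weight (1/4)·(1/3) = 1/12.
The weights sum to 1/3.
So P(the car behind door 4 | the host opened door 3) = (1/12) / (1/3) = 1/4.

1/4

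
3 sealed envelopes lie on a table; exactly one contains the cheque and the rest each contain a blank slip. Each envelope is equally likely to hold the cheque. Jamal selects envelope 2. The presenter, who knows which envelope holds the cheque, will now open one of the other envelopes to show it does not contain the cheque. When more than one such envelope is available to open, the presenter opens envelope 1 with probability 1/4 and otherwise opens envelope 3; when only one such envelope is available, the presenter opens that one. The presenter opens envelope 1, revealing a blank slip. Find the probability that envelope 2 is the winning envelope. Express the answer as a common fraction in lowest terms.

Condition on the true location of the cheque.
If it is in envelope 1 (prior 1/3): the presenter opened envelope 1, so this case is ruled out; weight (1/3)·0 = 0.
If it is in envelope 2 (prior 1/3): envelope 1 is available, opened with probability 1/4; weight (1/3)·(1/4) = 1/12.
If it is in envelope 3 (prior 1/3): only envelope 1 is available, probability 1; weight (1/3)·1 = 1/3.
The weights sum to 5/12.
So P(the cheque in envelope 2 | the presenter opened envelope 1) = (1/12) / (5/12) = 1/5.

1/5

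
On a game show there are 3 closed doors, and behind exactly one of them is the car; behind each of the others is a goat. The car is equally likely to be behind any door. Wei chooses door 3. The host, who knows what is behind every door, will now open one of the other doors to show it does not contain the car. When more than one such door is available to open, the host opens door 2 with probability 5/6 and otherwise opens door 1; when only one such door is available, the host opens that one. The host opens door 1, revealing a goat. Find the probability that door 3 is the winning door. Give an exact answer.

Condition on the true location of the car.
If it is behind door 1 (prior 1/3): the host opened door 1, so this case is ruled out; weight (1/3)·0 = 0.
If it is behind door 2 (prior 1/3): only door 1 is available, probability 1; weight (1/3)·1 = 1/3.
If it is behind door 3 (prior 1/3): door 2 is available but not opened, probability 1/6; weight (1/3)·(1/6) = 1/18.
The weights sum to 7/18.
So P(the car behind door 3 | the host opened door 1) = (1/18) / (7/18) = 1/7.

1/7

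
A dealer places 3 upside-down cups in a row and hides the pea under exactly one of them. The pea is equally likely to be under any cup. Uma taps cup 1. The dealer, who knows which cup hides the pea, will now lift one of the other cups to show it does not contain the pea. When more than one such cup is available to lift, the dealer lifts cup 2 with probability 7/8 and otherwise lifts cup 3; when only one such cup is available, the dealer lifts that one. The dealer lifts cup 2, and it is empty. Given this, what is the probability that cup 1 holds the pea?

7/15

Apply Bayes' rule, conditioning on where the pea actually is.
If it is under cup 1 (prior 1/3): cup 2 is available, opened with probability 7/8; weight (1/3)·(7/8) = 7/24.
If it is under cup 2 (prior 1/3): the dealer opened cup 2, so this case is ruled out; weight (1/3)·0 = 0.
If it is under cup 3 (prior 1/3): only cup 2 is available, probability 1; weight (1/3)·1 = 1/3.
The weights sum to 5/8.
So P(the pea under cup 1 | the dealer opened cup 2) = (7/24) / (5/8) = 7/15.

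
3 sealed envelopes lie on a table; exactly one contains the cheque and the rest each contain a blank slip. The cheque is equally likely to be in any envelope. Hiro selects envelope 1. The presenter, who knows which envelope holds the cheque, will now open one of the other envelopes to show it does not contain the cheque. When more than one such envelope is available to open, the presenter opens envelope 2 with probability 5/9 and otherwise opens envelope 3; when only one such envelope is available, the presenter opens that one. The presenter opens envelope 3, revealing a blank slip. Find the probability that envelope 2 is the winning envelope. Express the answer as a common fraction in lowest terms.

Condition on the true location of the cheque.
If it is in envelope 1 (prior 1/3): envelope 2 is available but not opened, probability 4/9; weight (1/3)·(4/9) = 4/27.
If it is in envelope 2 (prior 1/3): only envelope 3 is available, probability 1; weight (1/3)·1 = 1/3.
If it is in envelope 3 (prior 1/3): the presenter opened envelope 3, so this case is ruled out; weight (1/3)·0 = 0.
The weights sum to 13/27.
So P(the cheque in envelope 2 | the presenter opened envelope 3) = (1/3) / (13/27) = 9/13.

9/13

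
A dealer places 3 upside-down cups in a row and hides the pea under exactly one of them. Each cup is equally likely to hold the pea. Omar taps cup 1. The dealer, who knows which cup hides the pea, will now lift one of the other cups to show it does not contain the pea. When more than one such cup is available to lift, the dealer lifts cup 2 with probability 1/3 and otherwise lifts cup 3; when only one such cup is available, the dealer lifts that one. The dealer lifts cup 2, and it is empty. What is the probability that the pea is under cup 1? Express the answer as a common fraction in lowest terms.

Condition on the true location of the pea.
If it is under cup 1 (prior 1/3): cup 2 is available, opened with probability 1/3; weight (1/3)·(1/3) = 1/9.
If it is under cup 2 (prior 1/3): the dealer opened cup 2, so this case is ruled out; weight (1/3)·0 = 0.
If it is under cup 3 (prior 1/3): only cup 2 is available, probability 1; weight (1/3)·1 = 1/3.
The weights sum to 4/9.
So P(the pea under cup 1 | the dealer opened cup 2) = (1/9) / (4/9) = 1/4.

1/4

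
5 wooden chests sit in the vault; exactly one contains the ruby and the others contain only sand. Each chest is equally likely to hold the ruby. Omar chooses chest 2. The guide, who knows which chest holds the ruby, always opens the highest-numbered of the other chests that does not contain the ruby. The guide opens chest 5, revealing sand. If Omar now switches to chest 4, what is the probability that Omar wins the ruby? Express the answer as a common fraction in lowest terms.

1/4

Condition on the true location of the ruby.
If it is in any of chests 1, 2, 3, and 4 (prior 1/5 each): chest 5 is the highest-numbered option available, probability 1; weight (1/5)·1 = 1/5 each.
If it is in chest 5 (prior 1/5): the guide opened chest 5, so this case is ruled out; weight (1/5)·0 = 0.
The weights sum to 4/5.
So P(the ruby in chest 4 | the guide opened chest 5) = (1/5) / (4/5) = 1/4.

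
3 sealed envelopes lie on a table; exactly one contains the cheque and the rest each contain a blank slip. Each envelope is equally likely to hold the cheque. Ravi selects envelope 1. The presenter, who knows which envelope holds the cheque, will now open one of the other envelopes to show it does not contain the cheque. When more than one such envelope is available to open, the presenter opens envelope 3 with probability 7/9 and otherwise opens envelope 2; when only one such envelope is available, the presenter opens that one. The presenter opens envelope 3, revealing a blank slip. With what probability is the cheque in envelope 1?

7/16

Condition on the true location of the cheque.
If it is in envelope 1 (prior 1/3): envelope 3 is available, opened with probability 7/9; weight (1/3)·(7/9) = 7/27.
If it is in envelope 2 (prior 1/3): only envelope 3 is available, probability 1; weight (1/3)·1 = 1/3.
If it is in envelope 3 (prior 1/3): the presenter opened envelope 3, so this case is ruled out; weight (1/3)·0 = 0.
The weights sum to 16/27.
So P(the cheque in envelope 1 | the presenter opened envelope 3) = (7/27) / (16/27) = 7/16.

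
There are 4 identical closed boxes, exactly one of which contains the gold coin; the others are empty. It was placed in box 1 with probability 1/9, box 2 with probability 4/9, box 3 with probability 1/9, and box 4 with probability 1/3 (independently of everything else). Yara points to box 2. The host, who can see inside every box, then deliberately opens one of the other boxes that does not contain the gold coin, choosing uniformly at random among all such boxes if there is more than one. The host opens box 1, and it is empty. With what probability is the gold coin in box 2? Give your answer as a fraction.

2/5

Condition on the true location of the gold coin.
If it is in box 1 (prior 1/9): the host opened box 1, so this case is ruled out; weight (1/9)·0 = 0.
If it is in box 2 (prior 4/9): the host has 3 equally likely choices, so probability 1/3; weight (4/9)·(1/3) = 4/27.
If it is in box 3 (prior 1/9): the host has 2 equally likely choices, so probability 1/2; weight (1/9)·(1/2) = 1/18.
If it is in box 4 (prior 1/3): the host has 2 equally likely choices, so probability 1/2; weight (1/3)·(1/2) = 1/6.
The weights sum to 10/27.
So P(the gold coin in box 2 | the host opened box 1) = (4/27) / (10/27) = 2/5.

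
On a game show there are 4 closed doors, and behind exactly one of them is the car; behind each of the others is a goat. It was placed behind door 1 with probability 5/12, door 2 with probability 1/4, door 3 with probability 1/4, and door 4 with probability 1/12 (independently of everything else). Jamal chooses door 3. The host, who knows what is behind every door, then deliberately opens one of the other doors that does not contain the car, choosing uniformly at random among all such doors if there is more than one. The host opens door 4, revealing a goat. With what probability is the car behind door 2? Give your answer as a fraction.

3/10

Apply Bayes' rule, conditioning on where the car actually is.
If it is behind door 1 (prior 5/12): the host has 2 equally likely choices, so probability 1/2; weight (5/12)·(1/2) = 5/24.
If it is behind door 2 (prior 1/4): the host has 2 equally likely choices, so probability 1/2; weight (1/4)·(1/2) = 1/8.
If it is behind door 3 (prior 1/4): the host has 3 equally likely choices, so probability 1/3; weight (1/4)·(1/3) = 1/12.
If it is behind door 4 (prior 1/12): the host opened door 4, so this case is ruled out; weight (1/12)·0 = 0.
The weights sum to 5/12.
So P(the car behind door 2 | the host opened door 4) = (1/8) / (5/12) = 3/10.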